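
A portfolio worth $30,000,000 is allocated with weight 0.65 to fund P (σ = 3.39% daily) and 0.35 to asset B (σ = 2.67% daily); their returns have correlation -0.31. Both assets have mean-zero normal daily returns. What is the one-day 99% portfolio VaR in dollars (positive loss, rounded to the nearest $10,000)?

σ_p² = 0.65²·3.39² + 0.35²·2.67² + 2·-0.31·0.65·0.35·3.39·2.67 = 4.4520 (%²).
σ_p = √4.4520 = 2.110%.
At 99%, z = 2.326.
VaR = 2.326 × 2.110% = 4.908%; on $30,000,000 that is $1,472,400.

$1,470,000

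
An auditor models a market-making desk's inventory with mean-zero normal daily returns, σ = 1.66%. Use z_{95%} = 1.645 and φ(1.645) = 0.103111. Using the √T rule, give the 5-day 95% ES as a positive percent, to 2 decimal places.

7.65%

σ_{5d} = 1.66% × √5 = 3.712%.
ES multiplier = φ(z)/(1−α) = 0.103111/0.05 = 2.062.
ES = 3.712% × 2.062 = 7.654%.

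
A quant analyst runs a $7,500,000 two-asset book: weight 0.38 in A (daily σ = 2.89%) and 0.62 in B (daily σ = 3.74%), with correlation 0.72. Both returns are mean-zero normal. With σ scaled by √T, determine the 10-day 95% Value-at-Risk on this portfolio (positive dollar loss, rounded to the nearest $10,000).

σ_p = √(0.38²·2.89² + 0.62²·3.74² + 2·0.72·0.38·0.62·2.89·3.74) = 3.202%.
σ_{10d} = 3.202% × √10 = 10.126%.
z(95%) = 1.645.
VaR = 1.645 × 10.126% = 16.657%; on $7,500,000 that is $1,249,275.

$1,250,000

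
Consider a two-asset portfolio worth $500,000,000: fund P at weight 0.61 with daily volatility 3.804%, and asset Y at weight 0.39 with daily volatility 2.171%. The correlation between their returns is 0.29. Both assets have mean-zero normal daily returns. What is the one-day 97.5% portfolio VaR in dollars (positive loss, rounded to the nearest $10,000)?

$26,370,000

σ_p² = 0.61²·3.804² + 0.39²·2.171² + 2·0.29·0.61·0.39·3.804·2.171 = 7.2408 (%²).
σ_p = √7.2408 = 2.691%.
At 97.5%, z = 1.960.
VaR = 1.960 × 2.691% = 5.274%; on $500,000,000 that is $26,370,000.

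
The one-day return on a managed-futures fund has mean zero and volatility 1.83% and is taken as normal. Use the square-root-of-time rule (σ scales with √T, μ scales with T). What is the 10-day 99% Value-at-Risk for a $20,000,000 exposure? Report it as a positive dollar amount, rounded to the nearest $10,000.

At 99%, z = 2.326.
σ_{10d} = 1.83% × √10 = 5.787%.
VaR = 2.326 × 5.787% = 13.461%.
On $20,000,000: 0.13461 × $20,000,000 = $2,692,200.

$2,690,000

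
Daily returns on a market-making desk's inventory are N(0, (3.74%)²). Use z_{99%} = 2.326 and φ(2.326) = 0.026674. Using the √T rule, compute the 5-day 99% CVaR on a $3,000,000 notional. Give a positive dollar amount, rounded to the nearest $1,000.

σ_{5d} = 3.74% × √5 = 8.363%.
ES multiplier = φ(z)/(1−α) = 0.026674/0.01 = 2.667.
ES = 8.363% × 2.667 = 22.304%; on $3,000,000: $669,120.

$669,000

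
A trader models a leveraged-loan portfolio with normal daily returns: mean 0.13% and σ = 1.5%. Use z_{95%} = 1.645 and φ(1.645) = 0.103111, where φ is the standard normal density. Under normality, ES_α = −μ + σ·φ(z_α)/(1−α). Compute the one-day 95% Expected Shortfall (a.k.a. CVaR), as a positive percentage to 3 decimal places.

2.963%

Tail multiplier: φ(z)/(1−α) = 0.103111 / 0.05 = 2.062.
ES = −(0.13%) + 1.5% × 2.062 = 2.963%.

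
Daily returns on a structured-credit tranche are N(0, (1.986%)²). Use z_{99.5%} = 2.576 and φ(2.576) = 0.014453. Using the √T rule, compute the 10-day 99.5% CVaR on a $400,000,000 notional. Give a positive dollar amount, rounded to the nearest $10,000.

σ_{10d} = 1.986% × √10 = 6.280%.
ES multiplier = φ(z)/(1−α) = 0.014453/0.005 = 2.891.
ES = 6.280% × 2.891 = 18.155%; on $400,000,000: $72,620,000.

$72,620,000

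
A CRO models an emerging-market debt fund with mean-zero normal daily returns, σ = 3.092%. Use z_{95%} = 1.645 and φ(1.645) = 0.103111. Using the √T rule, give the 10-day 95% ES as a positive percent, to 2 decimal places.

σ_{10d} = 3.092% × √10 = 9.778%.
ES multiplier = φ(z)/(1−α) = 0.103111/0.05 = 2.062.
ES = 9.778% × 2.062 = 20.162%.

20.16%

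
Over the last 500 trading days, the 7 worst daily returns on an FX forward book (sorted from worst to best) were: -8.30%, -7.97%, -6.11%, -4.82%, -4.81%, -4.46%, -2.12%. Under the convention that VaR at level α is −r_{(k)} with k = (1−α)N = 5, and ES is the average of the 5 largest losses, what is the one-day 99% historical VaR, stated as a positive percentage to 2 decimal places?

k = 5; the 5th lowest return is -4.81%, so VaR = 4.81%.

4.81%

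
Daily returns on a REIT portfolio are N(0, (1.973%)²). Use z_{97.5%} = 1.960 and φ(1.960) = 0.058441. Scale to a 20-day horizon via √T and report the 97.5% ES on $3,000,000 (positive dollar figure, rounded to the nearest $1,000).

$619,000

σ_{20d} = 1.973% × √20 = 8.824%.
ES multiplier = φ(z)/(1−α) = 0.058441/0.025 = 2.338.
ES = 8.824% × 2.338 = 20.631%; on $3,000,000: $618,930.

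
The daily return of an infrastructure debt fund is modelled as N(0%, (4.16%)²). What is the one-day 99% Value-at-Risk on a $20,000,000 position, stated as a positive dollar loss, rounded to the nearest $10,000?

At 99% one-sided, z = 2.326.
VaR = z·σ = 2.326 × 4.16% = 9.676%.
On $20,000,000: 0.09676 × $20,000,000 = $1,935,200.

$1,940,000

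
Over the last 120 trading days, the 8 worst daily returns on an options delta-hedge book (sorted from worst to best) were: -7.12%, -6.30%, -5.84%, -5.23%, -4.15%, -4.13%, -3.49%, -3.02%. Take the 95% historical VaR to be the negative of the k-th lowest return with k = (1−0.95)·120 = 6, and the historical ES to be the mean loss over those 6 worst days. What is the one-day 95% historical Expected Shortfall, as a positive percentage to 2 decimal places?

5.46%

The 6 worst returns sum to -32.77%.
ES = −(-32.77%) / 6 = 5.4616…% ≈ 5.46%.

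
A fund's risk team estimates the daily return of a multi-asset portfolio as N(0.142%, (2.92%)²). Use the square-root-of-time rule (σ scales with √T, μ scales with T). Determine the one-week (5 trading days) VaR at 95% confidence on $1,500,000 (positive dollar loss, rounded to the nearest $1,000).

$150,000

At 95%, z = 1.645.
σ_{5d} = 2.92% × √5 = 6.529%; μ_{5d} = 5 × 0.142% = 0.710%.
VaR = −(0.710%) + 1.645 × 6.529% = 10.030%.
On $1,500,000: 0.10030 × $1,500,000 = $150,450.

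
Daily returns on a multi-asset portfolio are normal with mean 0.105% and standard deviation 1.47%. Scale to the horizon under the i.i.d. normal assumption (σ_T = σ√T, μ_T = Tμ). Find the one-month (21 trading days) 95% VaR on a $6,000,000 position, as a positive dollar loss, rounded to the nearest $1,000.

At 95%, z = 1.645.
σ_{21d} = 1.47% × √21 = 6.736%; μ_{21d} = 21 × 0.105% = 2.205%.
VaR = −(2.205%) + 1.645 × 6.736% = 8.876%.
On $6,000,000: 0.08876 × $6,000,000 = $532,560.

$533,000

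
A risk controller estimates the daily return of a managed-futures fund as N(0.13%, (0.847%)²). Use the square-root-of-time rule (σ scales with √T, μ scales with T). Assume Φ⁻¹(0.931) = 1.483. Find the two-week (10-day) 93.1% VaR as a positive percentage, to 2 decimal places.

2.67%

σ_{10d} = 0.847% × √10 = 2.678%; μ_{10d} = 10 × 0.13% = 1.300%.
VaR = −(1.300%) + 1.483 × 2.678% = 2.671%.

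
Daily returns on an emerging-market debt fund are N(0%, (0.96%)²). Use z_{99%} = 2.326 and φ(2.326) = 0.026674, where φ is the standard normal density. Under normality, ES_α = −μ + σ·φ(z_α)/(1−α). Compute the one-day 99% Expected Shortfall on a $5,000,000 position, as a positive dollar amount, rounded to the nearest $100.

Tail multiplier: φ(z)/(1−α) = 0.026674 / 0.01 = 2.667.
ES = 0.96% × 2.667 = 2.560%.
On $5,000,000: 0.02560 × $5,000,000 = $128,000.

$128,000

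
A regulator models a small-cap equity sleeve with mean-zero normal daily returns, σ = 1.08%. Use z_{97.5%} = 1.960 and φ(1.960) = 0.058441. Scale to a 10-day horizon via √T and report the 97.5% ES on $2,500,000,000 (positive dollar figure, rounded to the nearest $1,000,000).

σ_{10d} = 1.08% × √10 = 3.415%.
ES multiplier = φ(z)/(1−α) = 0.058441/0.025 = 2.338.
ES = 3.415% × 2.338 = 7.984%; on $2,500,000,000: $199,600,000.

$200,000,000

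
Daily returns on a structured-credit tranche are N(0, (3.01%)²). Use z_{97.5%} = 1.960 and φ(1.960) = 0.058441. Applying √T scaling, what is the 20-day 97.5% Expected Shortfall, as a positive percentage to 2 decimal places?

σ_{20d} = 3.01% × √20 = 13.461%.
ES multiplier = φ(z)/(1−α) = 0.058441/0.025 = 2.338.
ES = 13.461% × 2.338 = 31.472%.

31.47%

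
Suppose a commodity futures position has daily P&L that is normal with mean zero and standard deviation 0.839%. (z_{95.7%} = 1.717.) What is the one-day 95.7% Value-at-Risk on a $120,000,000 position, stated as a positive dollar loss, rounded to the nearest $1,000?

$1,729,000

VaR = z·σ = 1.717 × 0.839% = 1.441%.
On $120,000,000: 0.01441 × $120,000,000 = $1,729,200.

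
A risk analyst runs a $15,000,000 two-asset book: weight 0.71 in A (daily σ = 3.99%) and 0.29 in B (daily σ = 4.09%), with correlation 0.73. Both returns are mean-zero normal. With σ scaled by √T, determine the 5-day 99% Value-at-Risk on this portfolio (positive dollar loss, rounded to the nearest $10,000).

$2,950,000

σ_p = √(0.71²·3.99² + 0.29²·4.09² + 2·0.73·0.71·0.29·3.99·4.09) = 3.787%.
σ_{5d} = 3.787% × √5 = 8.468%.
z(99%) = 2.326.
VaR = 2.326 × 8.468% = 19.697%; on $15,000,000 that is $2,954,550.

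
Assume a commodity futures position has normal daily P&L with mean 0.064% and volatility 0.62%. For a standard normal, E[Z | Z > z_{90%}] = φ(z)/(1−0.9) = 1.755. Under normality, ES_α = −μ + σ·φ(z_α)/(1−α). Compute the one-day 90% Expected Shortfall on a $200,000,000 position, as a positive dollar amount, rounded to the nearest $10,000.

ES = −(0.064%) + 0.62% × 1.755 = 1.024%.
On $200,000,000: 0.01024 × $200,000,000 = $2,048,000.

$2,050,000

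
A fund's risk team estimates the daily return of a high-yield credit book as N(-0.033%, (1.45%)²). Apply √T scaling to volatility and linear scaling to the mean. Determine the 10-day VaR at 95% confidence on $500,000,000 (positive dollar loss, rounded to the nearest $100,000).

$39,400,000

At 95%, z = 1.645.
σ_{10d} = 1.45% × √10 = 4.585%; μ_{10d} = 10 × -0.033% = -0.330%.
VaR = −(-0.330%) + 1.645 × 4.585% = 7.872%.
On $500,000,000: 0.07872 × $500,000,000 = $39,360,000.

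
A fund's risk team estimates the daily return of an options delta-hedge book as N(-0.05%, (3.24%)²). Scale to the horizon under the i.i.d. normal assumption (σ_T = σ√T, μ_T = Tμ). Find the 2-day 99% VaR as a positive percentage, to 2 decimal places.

At 99%, z = 2.326.
σ_{2d} = 3.24% × √2 = 4.582%; μ_{2d} = 2 × -0.05% = -0.100%.
VaR = −(-0.100%) + 2.326 × 4.582% = 10.758%.

10.76%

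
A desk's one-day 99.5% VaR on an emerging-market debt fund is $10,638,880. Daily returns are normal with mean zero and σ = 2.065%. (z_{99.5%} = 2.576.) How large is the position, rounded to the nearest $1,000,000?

$200,000,000

VaR as a fraction of value: z·σ = 2.576 × 2.065% = 5.31944%.
Position = $10,638,880 / 0.0531944 = $200,000,000.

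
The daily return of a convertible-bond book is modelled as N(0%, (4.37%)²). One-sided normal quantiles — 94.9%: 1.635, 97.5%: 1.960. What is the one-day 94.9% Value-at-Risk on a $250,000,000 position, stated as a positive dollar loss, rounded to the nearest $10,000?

VaR = z·σ = 1.635 × 4.37% = 7.145%.
On $250,000,000: 0.07145 × $250,000,000 = $17,862,500.

$17,860,000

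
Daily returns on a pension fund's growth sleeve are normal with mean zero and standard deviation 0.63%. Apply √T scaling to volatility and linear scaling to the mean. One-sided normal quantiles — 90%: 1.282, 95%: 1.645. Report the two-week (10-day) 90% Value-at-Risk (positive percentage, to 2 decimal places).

2.55%

σ_{10d} = 0.63% × √10 = 1.992%.
VaR = 1.282 × 1.992% = 2.554%.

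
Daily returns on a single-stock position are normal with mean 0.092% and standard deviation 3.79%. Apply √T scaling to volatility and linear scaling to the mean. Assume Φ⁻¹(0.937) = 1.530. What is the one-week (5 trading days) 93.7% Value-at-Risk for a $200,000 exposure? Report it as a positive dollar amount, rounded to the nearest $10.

$25,010

σ_{5d} = 3.79% × √5 = 8.475%; μ_{5d} = 5 × 0.092% = 0.460%.
VaR = −(0.460%) + 1.530 × 8.475% = 12.507%.
On $200,000: 0.12507 × $200,000 = $25,014.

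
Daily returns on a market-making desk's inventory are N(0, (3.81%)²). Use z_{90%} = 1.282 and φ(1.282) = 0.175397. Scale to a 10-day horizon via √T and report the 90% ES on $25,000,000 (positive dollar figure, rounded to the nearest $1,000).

$5,283,000

σ_{10d} = 3.81% × √10 = 12.048%.
ES multiplier = φ(z)/(1−α) = 0.175397/0.1 = 1.754.
ES = 12.048% × 1.754 = 21.132%; on $25,000,000: $5,283,000.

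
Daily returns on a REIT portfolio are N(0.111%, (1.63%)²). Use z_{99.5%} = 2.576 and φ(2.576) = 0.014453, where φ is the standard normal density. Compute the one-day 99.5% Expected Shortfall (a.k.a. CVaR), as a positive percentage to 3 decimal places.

Tail multiplier: φ(z)/(1−α) = 0.014453 / 0.005 = 2.891.
ES = −(0.111%) + 1.63% × 2.891 = 4.601%.

4.601%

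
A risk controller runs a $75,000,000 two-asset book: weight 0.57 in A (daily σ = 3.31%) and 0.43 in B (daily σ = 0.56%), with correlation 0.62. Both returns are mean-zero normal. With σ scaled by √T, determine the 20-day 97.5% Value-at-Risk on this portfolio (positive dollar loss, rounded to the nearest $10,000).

$13,440,000

σ_p = √(0.57²·3.31² + 0.43²·0.56² + 2·0.62·0.57·0.43·3.31·0.56) = 2.045%.
σ_{20d} = 2.045% × √20 = 9.146%.
z(97.5%) = 1.960.
VaR = 1.960 × 9.146% = 17.926%; on $75,000,000 that is $13,444,500.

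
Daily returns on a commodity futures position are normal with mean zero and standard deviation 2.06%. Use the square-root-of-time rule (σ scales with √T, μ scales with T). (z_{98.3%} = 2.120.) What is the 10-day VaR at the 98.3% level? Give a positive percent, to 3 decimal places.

13.810%

σ_{10d} = 2.06% × √10 = 6.514%.
VaR = 2.120 × 6.514% = 13.810%.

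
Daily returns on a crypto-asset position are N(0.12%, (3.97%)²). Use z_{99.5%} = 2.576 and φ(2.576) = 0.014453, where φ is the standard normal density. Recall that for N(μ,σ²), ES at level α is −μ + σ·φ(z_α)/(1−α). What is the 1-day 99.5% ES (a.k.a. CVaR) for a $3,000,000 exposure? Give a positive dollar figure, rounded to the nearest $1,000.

$341,000

Tail multiplier: φ(z)/(1−α) = 0.014453 / 0.005 = 2.891.
ES = −(0.12%) + 3.97% × 2.891 = 11.357%.
On $3,000,000: 0.11357 × $3,000,000 = $340,710.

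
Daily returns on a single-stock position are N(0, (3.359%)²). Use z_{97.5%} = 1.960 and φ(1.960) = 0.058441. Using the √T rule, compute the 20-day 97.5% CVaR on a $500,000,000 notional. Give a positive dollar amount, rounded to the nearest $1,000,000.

σ_{20d} = 3.359% × √20 = 15.022%.
ES multiplier = φ(z)/(1−α) = 0.058441/0.025 = 2.338.
ES = 15.022% × 2.338 = 35.121%; on $500,000,000: $175,605,000.

$176,000,000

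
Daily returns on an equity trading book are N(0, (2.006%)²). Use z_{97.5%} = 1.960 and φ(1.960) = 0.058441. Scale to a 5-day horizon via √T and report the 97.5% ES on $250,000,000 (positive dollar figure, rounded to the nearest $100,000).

σ_{5d} = 2.006% × √5 = 4.486%.
ES multiplier = φ(z)/(1−α) = 0.058441/0.025 = 2.338.
ES = 4.486% × 2.338 = 10.488%; on $250,000,000: $26,220,000.

$26,200,000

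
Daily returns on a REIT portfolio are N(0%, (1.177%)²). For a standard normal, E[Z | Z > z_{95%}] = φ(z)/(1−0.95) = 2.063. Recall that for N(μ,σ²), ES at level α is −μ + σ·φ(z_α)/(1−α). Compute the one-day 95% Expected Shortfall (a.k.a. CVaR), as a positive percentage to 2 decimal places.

2.43%

ES = 1.177% × 2.063 = 2.428%.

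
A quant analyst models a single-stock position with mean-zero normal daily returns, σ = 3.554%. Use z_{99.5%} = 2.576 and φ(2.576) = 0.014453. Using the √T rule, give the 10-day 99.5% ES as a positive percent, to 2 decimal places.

σ_{10d} = 3.554% × √10 = 11.239%.
ES multiplier = φ(z)/(1−α) = 0.014453/0.005 = 2.891.
ES = 11.239% × 2.891 = 32.492%.

32.49%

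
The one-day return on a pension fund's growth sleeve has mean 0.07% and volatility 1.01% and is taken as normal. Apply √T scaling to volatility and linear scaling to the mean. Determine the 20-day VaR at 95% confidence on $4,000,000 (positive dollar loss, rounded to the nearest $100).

$241,200

At 95%, z = 1.645.
σ_{20d} = 1.01% × √20 = 4.517%; μ_{20d} = 20 × 0.07% = 1.400%.
VaR = −(1.400%) + 1.645 × 4.517% = 6.030%.
On $4,000,000: 0.06030 × $4,000,000 = $241,200.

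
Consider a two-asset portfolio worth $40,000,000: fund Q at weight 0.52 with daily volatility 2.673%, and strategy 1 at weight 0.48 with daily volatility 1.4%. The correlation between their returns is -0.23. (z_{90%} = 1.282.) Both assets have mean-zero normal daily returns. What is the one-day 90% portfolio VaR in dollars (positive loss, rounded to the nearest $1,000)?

σ_p² = 0.52²·2.673² + 0.48²·1.4² + 2·-0.23·0.52·0.48·2.673·1.4 = 1.9539 (%²).
σ_p = √1.9539 = 1.398%.
VaR = 1.282 × 1.398% = 1.792%; on $40,000,000 that is $716,800.

$717,000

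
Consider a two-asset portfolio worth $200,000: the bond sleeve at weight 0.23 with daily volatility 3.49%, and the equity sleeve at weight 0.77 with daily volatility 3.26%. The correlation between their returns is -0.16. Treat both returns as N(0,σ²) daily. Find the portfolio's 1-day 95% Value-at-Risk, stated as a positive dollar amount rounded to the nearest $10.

σ_p² = 0.23²·3.49² + 0.77²·3.26² + 2·-0.16·0.23·0.77·3.49·3.26 = 6.3007 (%²).
σ_p = √6.3007 = 2.510%.
At 95%, z = 1.645.
VaR = 1.645 × 2.510% = 4.129%; on $200,000 that is $8,258.

$8,260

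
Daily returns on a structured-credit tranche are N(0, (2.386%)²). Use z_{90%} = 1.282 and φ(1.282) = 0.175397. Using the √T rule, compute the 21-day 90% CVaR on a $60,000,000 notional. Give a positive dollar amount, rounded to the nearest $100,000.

σ_{21d} = 2.386% × √21 = 10.934%.
ES multiplier = φ(z)/(1−α) = 0.175397/0.1 = 1.754.
ES = 10.934% × 1.754 = 19.178%; on $60,000,000: $11,506,800.

$11,500,000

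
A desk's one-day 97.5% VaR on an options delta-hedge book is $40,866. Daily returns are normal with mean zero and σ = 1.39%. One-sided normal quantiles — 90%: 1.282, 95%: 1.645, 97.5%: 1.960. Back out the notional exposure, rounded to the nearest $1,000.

$1,500,000

VaR as a fraction of value: z·σ = 1.960 × 1.39% = 2.7244%.
Position = $40,866 / 0.027244 = $1,500,000.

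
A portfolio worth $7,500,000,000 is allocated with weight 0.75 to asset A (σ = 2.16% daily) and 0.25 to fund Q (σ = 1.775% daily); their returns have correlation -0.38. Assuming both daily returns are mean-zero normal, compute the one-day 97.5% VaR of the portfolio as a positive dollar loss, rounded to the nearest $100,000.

$221,700,000

σ_p² = 0.75²·2.16² + 0.25²·1.775² + 2·-0.38·0.75·0.25·2.16·1.775 = 2.2750 (%²).
σ_p = √2.2750 = 1.508%.
At 97.5%, z = 1.960.
VaR = 1.960 × 1.508% = 2.956%; on $7,500,000,000 that is $221,700,000.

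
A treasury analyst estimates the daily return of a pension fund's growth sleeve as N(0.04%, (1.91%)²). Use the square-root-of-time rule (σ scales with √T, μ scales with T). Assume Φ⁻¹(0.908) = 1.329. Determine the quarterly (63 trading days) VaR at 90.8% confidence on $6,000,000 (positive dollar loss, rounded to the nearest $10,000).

$1,060,000

σ_{63d} = 1.91% × √63 = 15.160%; μ_{63d} = 63 × 0.04% = 2.520%.
VaR = −(2.520%) + 1.329 × 15.160% = 17.628%.
On $6,000,000: 0.17628 × $6,000,000 = $1,057,680.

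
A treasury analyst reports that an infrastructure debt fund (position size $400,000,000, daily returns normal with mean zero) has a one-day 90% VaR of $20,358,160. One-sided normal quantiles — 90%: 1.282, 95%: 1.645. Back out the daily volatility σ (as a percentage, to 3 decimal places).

VaR as a fraction: $20,358,160 / $400,000,000 = 5.090%.
σ = VaR / z = 5.090% / 1.282 = 3.970%.

3.970%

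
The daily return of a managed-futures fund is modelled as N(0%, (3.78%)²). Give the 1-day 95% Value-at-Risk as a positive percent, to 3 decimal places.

6.218%

At 95% one-sided, z = 1.645.
VaR = z·σ = 1.645 × 3.78% = 6.218%.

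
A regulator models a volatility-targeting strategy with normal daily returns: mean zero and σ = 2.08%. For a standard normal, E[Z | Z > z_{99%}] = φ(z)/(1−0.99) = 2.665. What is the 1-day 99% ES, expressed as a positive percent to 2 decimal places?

ES = 2.08% × 2.665 = 5.543%.

5.54%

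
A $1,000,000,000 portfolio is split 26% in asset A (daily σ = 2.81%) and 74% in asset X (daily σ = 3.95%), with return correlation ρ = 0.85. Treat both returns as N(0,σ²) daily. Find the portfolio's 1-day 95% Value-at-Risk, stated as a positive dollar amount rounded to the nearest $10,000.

σ_p² = 0.26²·2.81² + 0.74²·3.95² + 2·0.85·0.26·0.74·2.81·3.95 = 12.7081 (%²).
σ_p = √12.7081 = 3.565%.
At 95%, z = 1.645.
VaR = 1.645 × 3.565% = 5.864%; on $1,000,000,000 that is $58,640,000.

$58,640,000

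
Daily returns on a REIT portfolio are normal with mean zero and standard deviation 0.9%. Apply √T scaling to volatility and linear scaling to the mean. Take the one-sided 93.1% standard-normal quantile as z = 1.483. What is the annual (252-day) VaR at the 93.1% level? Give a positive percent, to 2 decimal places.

21.19%

σ_{252d} = 0.9% × √252 = 14.287%.
VaR = 1.483 × 14.287% = 21.188%.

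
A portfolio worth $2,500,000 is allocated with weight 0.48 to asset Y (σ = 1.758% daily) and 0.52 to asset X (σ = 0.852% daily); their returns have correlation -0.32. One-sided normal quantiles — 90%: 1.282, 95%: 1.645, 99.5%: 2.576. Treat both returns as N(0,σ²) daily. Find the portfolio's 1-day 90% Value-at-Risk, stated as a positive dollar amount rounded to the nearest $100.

σ_p² = 0.48²·1.758² + 0.52²·0.852² + 2·-0.32·0.48·0.52·1.758·0.852 = 0.6691 (%²).
σ_p = √0.6691 = 0.818%.
VaR = 1.282 × 0.818% = 1.049%; on $2,500,000 that is $26,225.

$26,200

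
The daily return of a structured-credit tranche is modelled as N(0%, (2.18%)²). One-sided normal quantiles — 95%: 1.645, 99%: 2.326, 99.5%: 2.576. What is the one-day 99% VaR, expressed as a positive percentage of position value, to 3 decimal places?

VaR = z·σ = 2.326 × 2.18% = 5.071%.

5.071%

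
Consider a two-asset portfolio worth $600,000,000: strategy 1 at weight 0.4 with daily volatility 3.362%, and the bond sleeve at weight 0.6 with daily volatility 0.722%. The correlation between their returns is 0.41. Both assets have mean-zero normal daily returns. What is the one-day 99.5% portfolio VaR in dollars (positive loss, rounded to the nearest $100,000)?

σ_p² = 0.4²·3.362² + 0.6²·0.722² + 2·0.41·0.4·0.6·3.362·0.722 = 2.4739 (%²).
σ_p = √2.4739 = 1.573%.
At 99.5%, z = 2.576.
VaR = 2.576 × 1.573% = 4.052%; on $600,000,000 that is $24,312,000.

$24,300,000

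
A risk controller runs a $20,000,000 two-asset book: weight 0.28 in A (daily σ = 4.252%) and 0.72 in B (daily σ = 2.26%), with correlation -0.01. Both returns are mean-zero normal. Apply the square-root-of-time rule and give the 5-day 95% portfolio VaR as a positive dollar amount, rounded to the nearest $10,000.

σ_p = √(0.28²·4.252² + 0.72²·2.26² + 2·-0.01·0.28·0.72·4.252·2.26) = 2.007%.
σ_{5d} = 2.007% × √5 = 4.488%.
z(95%) = 1.645.
VaR = 1.645 × 4.488% = 7.383%; on $20,000,000 that is $1,476,600.

$1,480,000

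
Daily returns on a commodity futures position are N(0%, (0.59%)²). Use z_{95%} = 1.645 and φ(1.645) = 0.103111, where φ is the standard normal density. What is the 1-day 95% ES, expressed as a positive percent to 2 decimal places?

Tail multiplier: φ(z)/(1−α) = 0.103111 / 0.05 = 2.062.
ES = 0.59% × 2.062 = 1.217%.

1.22%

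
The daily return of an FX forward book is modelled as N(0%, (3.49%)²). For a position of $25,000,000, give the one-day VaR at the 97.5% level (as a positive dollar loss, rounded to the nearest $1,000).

At 97.5% one-sided, z = 1.960.
VaR = z·σ = 1.960 × 3.49% = 6.840%.
On $25,000,000: 0.06840 × $25,000,000 = $1,710,000.

$1,710,000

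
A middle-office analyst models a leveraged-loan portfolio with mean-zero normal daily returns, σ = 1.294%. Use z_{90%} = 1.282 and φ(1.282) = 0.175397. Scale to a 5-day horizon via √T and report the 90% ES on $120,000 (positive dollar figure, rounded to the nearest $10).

$6,090

σ_{5d} = 1.294% × √5 = 2.893%.
ES multiplier = φ(z)/(1−α) = 0.175397/0.1 = 1.754.
ES = 2.893% × 1.754 = 5.074%; on $120,000: $6,089.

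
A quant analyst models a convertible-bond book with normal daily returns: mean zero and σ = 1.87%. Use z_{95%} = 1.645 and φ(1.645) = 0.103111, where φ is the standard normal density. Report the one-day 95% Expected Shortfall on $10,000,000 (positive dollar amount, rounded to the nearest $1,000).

Tail multiplier: φ(z)/(1−α) = 0.103111 / 0.05 = 2.062.
ES = 1.87% × 2.062 = 3.856%.
On $10,000,000: 0.03856 × $10,000,000 = $385,600.

$386,000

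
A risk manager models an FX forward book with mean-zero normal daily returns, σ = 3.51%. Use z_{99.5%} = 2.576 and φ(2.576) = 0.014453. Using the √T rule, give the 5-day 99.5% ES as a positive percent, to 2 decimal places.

22.69%

σ_{5d} = 3.51% × √5 = 7.849%.
ES multiplier = φ(z)/(1−α) = 0.014453/0.005 = 2.891.
ES = 7.849% × 2.891 = 22.691%.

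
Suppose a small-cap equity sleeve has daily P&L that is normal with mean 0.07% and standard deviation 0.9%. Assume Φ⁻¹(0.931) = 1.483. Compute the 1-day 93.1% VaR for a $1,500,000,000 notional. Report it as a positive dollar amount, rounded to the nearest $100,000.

$19,000,000

VaR = −μ + z·σ = −(0.07%) + 1.483 × 0.9% = 1.265%.
On $1,500,000,000: 0.01265 × $1,500,000,000 = $18,975,000.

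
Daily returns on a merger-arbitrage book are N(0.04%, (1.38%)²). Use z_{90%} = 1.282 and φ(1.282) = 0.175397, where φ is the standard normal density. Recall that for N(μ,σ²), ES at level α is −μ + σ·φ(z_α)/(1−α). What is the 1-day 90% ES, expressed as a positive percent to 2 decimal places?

2.38%

Tail multiplier: φ(z)/(1−α) = 0.175397 / 0.1 = 1.754.
ES = −(0.04%) + 1.38% × 1.754 = 2.381%.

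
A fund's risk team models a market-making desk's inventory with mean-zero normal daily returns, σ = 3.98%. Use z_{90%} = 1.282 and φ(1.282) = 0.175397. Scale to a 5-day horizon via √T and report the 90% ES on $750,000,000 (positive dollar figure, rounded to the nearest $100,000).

σ_{5d} = 3.98% × √5 = 8.900%.
ES multiplier = φ(z)/(1−α) = 0.175397/0.1 = 1.754.
ES = 8.900% × 1.754 = 15.611%; on $750,000,000: $117,082,500.

$117,100,000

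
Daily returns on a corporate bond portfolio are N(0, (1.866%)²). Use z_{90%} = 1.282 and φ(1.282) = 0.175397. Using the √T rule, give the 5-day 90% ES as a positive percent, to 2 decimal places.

σ_{5d} = 1.866% × √5 = 4.173%.
ES multiplier = φ(z)/(1−α) = 0.175397/0.1 = 1.754.
ES = 4.173% × 1.754 = 7.319%.

7.32%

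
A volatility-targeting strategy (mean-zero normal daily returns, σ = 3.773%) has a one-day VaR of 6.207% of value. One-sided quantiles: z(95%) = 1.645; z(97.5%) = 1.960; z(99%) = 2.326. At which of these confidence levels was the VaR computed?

Implied z = VaR/σ = 6.207 / 3.773 = 1.645.
This matches z(95%) = 1.645.

95%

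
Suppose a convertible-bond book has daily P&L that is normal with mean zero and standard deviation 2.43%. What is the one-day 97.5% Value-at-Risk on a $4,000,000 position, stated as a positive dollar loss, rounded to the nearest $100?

At 97.5% one-sided, z = 1.960.
VaR = z·σ = 1.960 × 2.43% = 4.763%.
On $4,000,000: 0.04763 × $4,000,000 = $190,520.

$190,500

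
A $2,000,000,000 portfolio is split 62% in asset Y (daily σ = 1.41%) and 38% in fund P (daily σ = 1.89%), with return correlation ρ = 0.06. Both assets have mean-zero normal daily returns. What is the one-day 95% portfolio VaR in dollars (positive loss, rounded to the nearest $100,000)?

σ_p² = 0.62²·1.41² + 0.38²·1.89² + 2·0.06·0.62·0.38·1.41·1.89 = 1.3554 (%²).
σ_p = √1.3554 = 1.164%.
At 95%, z = 1.645.
VaR = 1.645 × 1.164% = 1.915%; on $2,000,000,000 that is $38,300,000.

$38,300,000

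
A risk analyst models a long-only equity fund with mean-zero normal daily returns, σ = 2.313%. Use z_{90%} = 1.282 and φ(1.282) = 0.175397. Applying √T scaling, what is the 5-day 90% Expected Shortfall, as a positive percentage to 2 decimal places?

9.07%

σ_{5d} = 2.313% × √5 = 5.172%.
ES multiplier = φ(z)/(1−α) = 0.175397/0.1 = 1.754.
ES = 5.172% × 1.754 = 9.072%.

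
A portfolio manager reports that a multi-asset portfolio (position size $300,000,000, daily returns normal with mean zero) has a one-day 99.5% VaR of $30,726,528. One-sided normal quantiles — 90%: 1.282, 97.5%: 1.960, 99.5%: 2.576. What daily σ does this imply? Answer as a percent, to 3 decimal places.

3.976%

VaR as a fraction: $30,726,528 / $300,000,000 = 10.242%.
σ = VaR / z = 10.242% / 2.576 = 3.976%.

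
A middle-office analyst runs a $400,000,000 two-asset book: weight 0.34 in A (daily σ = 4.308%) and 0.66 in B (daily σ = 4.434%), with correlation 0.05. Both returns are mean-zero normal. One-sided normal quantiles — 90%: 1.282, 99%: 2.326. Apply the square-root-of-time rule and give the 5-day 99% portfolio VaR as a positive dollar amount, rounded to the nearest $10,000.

$69,430,000

σ_p = √(0.34²·4.308² + 0.66²·4.434² + 2·0.05·0.34·0.66·4.308·4.434) = 3.337%.
σ_{5d} = 3.337% × √5 = 7.462%.
VaR = 2.326 × 7.462% = 17.357%; on $400,000,000 that is $69,428,000.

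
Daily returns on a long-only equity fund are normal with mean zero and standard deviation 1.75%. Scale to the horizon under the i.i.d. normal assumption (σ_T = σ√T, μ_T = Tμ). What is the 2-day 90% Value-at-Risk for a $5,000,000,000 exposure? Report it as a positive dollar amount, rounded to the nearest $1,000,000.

At 90%, z = 1.282.
σ_{2d} = 1.75% × √2 = 2.475%.
VaR = 1.282 × 2.475% = 3.173%.
On $5,000,000,000: 0.03173 × $5,000,000,000 = $158,650,000.

$159,000,000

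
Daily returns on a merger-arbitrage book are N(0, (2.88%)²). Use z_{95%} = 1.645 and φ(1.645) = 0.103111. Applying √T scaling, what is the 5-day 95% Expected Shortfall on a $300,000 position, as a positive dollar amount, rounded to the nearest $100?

$39,800

σ_{5d} = 2.88% × √5 = 6.440%.
ES multiplier = φ(z)/(1−α) = 0.103111/0.05 = 2.062.
ES = 6.440% × 2.062 = 13.279%; on $300,000: $39,837.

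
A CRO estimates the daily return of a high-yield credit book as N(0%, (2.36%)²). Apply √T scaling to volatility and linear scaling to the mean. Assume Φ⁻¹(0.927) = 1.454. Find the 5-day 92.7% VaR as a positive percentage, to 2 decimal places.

σ_{5d} = 2.36% × √5 = 5.277%.
VaR = 1.454 × 5.277% = 7.673%.

7.67%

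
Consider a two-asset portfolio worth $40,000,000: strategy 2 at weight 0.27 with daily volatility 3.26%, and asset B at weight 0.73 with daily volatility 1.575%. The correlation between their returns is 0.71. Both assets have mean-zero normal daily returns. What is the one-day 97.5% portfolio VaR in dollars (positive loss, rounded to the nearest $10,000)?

$1,470,000

σ_p² = 0.27²·3.26² + 0.73²·1.575² + 2·0.71·0.27·0.73·3.26·1.575 = 3.5337 (%²).
σ_p = √3.5337 = 1.880%.
At 97.5%, z = 1.960.
VaR = 1.960 × 1.880% = 3.685%; on $40,000,000 that is $1,474,000.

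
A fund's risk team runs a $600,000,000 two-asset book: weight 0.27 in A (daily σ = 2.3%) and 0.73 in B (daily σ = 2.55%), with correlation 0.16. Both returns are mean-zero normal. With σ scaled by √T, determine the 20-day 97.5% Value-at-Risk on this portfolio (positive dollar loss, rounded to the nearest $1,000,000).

$108,000,000

σ_p = √(0.27²·2.3² + 0.73²·2.55² + 2·0.16·0.27·0.73·2.3·2.55) = 2.054%.
σ_{20d} = 2.054% × √20 = 9.186%.
z(97.5%) = 1.960.
VaR = 1.960 × 9.186% = 18.005%; on $600,000,000 that is $108,030,000.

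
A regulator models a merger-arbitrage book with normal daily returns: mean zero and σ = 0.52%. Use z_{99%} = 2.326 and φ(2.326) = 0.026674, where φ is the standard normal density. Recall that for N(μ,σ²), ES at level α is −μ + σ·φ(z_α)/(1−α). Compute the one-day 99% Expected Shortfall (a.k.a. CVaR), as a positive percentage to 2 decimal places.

Tail multiplier: φ(z)/(1−α) = 0.026674 / 0.01 = 2.667.
ES = 0.52% × 2.667 = 1.387%.

1.39%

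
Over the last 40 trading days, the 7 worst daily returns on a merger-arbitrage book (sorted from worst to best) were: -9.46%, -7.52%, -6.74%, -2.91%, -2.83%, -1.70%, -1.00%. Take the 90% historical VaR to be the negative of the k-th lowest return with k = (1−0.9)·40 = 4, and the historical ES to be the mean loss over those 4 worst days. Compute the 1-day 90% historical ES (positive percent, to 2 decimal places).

6.66%

The 4 worst returns sum to -26.63%.
ES = −(-26.63%) / 4 = 6.6575% ≈ 6.66%.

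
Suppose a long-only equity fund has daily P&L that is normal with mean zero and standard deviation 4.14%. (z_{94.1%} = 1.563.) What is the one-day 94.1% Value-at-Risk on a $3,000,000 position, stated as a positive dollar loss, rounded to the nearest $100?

$194,100

VaR = z·σ = 1.563 × 4.14% = 6.471%.
On $3,000,000: 0.06471 × $3,000,000 = $194,130.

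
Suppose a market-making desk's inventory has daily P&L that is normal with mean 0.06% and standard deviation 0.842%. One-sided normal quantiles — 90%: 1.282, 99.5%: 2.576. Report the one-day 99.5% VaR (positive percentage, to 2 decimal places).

VaR = −μ + z·σ = −(0.06%) + 2.576 × 0.842% = 2.109%.

2.11%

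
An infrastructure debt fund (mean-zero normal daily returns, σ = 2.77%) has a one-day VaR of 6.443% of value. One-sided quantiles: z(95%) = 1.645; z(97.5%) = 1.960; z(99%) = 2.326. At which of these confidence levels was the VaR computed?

Implied z = VaR/σ = 6.443 / 2.77 = 2.326.
This matches z(99%) = 2.326.

99%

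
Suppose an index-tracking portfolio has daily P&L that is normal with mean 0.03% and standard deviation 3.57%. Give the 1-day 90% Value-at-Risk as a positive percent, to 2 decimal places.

At 90% one-sided, z = 1.282.
VaR = −μ + z·σ = −(0.03%) + 1.282 × 3.57% = 4.547%.

4.55%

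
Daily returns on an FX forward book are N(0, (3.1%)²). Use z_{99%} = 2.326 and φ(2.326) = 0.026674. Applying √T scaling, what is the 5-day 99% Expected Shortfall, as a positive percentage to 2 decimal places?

σ_{5d} = 3.1% × √5 = 6.932%.
ES multiplier = φ(z)/(1−α) = 0.026674/0.01 = 2.667.
ES = 6.932% × 2.667 = 18.488%.

18.49%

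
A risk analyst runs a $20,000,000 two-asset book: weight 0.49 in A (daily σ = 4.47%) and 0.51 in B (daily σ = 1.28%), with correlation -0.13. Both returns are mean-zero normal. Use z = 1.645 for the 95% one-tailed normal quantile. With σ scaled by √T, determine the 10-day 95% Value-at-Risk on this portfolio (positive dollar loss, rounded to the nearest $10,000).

$2,290,000

σ_p = √(0.49²·4.47² + 0.51²·1.28² + 2·-0.13·0.49·0.51·4.47·1.28) = 2.203%.
σ_{10d} = 2.203% × √10 = 6.966%.
VaR = 1.645 × 6.966% = 11.459%; on $20,000,000 that is $2,291,800.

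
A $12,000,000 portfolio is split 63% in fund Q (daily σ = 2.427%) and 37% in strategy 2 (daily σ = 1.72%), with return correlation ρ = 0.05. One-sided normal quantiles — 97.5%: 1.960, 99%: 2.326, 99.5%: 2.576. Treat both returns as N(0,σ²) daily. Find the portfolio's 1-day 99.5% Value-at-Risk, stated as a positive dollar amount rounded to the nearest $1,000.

$521,000

σ_p² = 0.63²·2.427² + 0.37²·1.72² + 2·0.05·0.63·0.37·2.427·1.72 = 2.8402 (%²).
σ_p = √2.8402 = 1.685%.
VaR = 2.576 × 1.685% = 4.341%; on $12,000,000 that is $520,920.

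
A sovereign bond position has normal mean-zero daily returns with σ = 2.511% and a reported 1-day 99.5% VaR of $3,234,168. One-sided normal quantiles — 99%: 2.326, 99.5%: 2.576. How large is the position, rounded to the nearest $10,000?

VaR as a fraction of value: z·σ = 2.576 × 2.511% = 6.46834%.
Position = $3,234,168 / 0.0646834 = $50,000,000.

$50,000,000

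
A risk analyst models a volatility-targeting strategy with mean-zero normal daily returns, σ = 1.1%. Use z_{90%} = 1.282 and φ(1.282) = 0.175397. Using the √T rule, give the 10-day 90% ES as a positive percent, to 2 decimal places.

6.10%

σ_{10d} = 1.1% × √10 = 3.479%.
ES multiplier = φ(z)/(1−α) = 0.175397/0.1 = 1.754.
ES = 3.479% × 1.754 = 6.102%.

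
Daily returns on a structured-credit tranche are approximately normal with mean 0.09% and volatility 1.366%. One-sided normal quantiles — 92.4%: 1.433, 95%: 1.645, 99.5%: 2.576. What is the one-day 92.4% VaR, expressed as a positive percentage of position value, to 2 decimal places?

VaR = −μ + z·σ = −(0.09%) + 1.433 × 1.366% = 1.867%.

1.87%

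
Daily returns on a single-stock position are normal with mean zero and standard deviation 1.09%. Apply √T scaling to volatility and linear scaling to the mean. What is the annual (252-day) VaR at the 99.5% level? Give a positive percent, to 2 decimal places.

44.57%

At 99.5%, z = 2.576.
σ_{252d} = 1.09% × √252 = 17.303%.
VaR = 2.576 × 17.303% = 44.573%.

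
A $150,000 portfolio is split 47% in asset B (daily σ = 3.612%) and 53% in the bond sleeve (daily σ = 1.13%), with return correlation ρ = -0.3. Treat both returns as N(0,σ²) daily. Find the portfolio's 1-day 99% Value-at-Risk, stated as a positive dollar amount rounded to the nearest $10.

σ_p² = 0.47²·3.612² + 0.53²·1.13² + 2·-0.3·0.47·0.53·3.612·1.13 = 2.6306 (%²).
σ_p = √2.6306 = 1.622%.
At 99%, z = 2.326.
VaR = 2.326 × 1.622% = 3.773%; on $150,000 that is $5,660.

$5,660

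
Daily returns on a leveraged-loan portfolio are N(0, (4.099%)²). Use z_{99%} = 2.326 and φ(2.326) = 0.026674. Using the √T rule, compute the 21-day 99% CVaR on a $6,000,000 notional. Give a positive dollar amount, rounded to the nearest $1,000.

$3,006,000

σ_{21d} = 4.099% × √21 = 18.784%.
ES multiplier = φ(z)/(1−α) = 0.026674/0.01 = 2.667.
ES = 18.784% × 2.667 = 50.097%; on $6,000,000: $3,005,820.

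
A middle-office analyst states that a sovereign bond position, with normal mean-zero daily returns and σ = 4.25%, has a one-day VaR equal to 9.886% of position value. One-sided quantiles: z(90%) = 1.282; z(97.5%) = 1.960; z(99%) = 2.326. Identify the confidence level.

Implied z = VaR/σ = 9.886 / 4.25 = 2.326.
This matches z(99%) = 2.326.

99%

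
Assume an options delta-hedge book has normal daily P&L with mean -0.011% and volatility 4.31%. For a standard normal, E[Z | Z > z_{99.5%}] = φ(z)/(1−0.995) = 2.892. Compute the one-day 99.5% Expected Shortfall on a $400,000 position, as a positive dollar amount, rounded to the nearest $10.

$49,900

ES = −(-0.011%) + 4.31% × 2.892 = 12.476%.
On $400,000: 0.12476 × $400,000 = $49,904.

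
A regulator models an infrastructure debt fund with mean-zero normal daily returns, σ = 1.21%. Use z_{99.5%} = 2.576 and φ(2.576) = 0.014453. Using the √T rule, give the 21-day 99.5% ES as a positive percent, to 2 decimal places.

σ_{21d} = 1.21% × √21 = 5.545%.
ES multiplier = φ(z)/(1−α) = 0.014453/0.005 = 2.891.
ES = 5.545% × 2.891 = 16.031%.

16.03%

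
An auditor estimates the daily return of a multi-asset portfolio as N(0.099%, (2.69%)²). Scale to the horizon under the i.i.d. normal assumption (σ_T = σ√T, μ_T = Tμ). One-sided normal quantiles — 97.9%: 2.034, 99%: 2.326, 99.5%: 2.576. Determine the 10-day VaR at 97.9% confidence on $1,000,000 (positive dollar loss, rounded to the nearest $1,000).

σ_{10d} = 2.69% × √10 = 8.507%; μ_{10d} = 10 × 0.099% = 0.990%.
VaR = −(0.990%) + 2.034 × 8.507% = 16.313%.
On $1,000,000: 0.16313 × $1,000,000 = $163,130.

$163,000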